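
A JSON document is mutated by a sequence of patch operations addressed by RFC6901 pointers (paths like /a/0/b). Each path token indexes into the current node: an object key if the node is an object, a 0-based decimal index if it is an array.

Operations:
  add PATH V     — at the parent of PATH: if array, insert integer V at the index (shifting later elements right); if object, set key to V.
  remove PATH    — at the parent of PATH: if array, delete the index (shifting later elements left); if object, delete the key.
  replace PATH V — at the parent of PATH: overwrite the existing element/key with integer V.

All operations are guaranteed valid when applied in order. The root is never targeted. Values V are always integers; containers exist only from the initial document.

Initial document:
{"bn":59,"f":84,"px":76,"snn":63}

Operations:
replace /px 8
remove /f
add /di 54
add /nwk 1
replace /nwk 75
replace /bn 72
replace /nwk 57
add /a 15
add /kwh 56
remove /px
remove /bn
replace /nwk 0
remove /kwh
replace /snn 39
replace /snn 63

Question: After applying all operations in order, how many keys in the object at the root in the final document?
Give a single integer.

After op 1 (replace /px 8): {"bn":59,"f":84,"px":8,"snn":63}
After op 2 (remove /f): {"bn":59,"px":8,"snn":63}
After op 3 (add /di 54): {"bn":59,"di":54,"px":8,"snn":63}
After op 4 (add /nwk 1): {"bn":59,"di":54,"nwk":1,"px":8,"snn":63}
After op 5 (replace /nwk 75): {"bn":59,"di":54,"nwk":75,"px":8,"snn":63}
After op 6 (replace /bn 72): {"bn":72,"di":54,"nwk":75,"px":8,"snn":63}
After op 7 (replace /nwk 57): {"bn":72,"di":54,"nwk":57,"px":8,"snn":63}
After op 8 (add /a 15): {"a":15,"bn":72,"di":54,"nwk":57,"px":8,"snn":63}
After op 9 (add /kwh 56): {"a":15,"bn":72,"di":54,"kwh":56,"nwk":57,"px":8,"snn":63}
After op 10 (remove /px): {"a":15,"bn":72,"di":54,"kwh":56,"nwk":57,"snn":63}
After op 11 (remove /bn): {"a":15,"di":54,"kwh":56,"nwk":57,"snn":63}
After op 12 (replace /nwk 0): {"a":15,"di":54,"kwh":56,"nwk":0,"snn":63}
After op 13 (remove /kwh): {"a":15,"di":54,"nwk":0,"snn":63}
After op 14 (replace /snn 39): {"a":15,"di":54,"nwk":0,"snn":39}
After op 15 (replace /snn 63): {"a":15,"di":54,"nwk":0,"snn":63}
Size at the root: 4

Answer: 4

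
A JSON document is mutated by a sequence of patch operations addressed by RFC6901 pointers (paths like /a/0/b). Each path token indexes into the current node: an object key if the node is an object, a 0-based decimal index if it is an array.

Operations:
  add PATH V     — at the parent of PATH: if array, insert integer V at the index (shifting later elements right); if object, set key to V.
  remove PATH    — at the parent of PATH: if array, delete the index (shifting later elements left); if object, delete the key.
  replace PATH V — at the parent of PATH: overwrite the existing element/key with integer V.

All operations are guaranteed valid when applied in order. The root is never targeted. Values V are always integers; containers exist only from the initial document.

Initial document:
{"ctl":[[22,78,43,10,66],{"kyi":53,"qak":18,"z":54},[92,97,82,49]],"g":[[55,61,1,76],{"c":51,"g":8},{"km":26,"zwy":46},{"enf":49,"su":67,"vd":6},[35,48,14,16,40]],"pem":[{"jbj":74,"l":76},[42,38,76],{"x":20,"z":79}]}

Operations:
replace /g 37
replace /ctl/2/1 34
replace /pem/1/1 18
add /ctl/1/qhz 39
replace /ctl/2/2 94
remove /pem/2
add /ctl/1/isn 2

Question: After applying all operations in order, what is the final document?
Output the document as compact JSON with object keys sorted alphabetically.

After op 1 (replace /g 37): {"ctl":[[22,78,43,10,66],{"kyi":53,"qak":18,"z":54},[92,97,82,49]],"g":37,"pem":[{"jbj":74,"l":76},[42,38,76],{"x":20,"z":79}]}
After op 2 (replace /ctl/2/1 34): {"ctl":[[22,78,43,10,66],{"kyi":53,"qak":18,"z":54},[92,34,82,49]],"g":37,"pem":[{"jbj":74,"l":76},[42,38,76],{"x":20,"z":79}]}
After op 3 (replace /pem/1/1 18): {"ctl":[[22,78,43,10,66],{"kyi":53,"qak":18,"z":54},[92,34,82,49]],"g":37,"pem":[{"jbj":74,"l":76},[42,18,76],{"x":20,"z":79}]}
After op 4 (add /ctl/1/qhz 39): {"ctl":[[22,78,43,10,66],{"kyi":53,"qak":18,"qhz":39,"z":54},[92,34,82,49]],"g":37,"pem":[{"jbj":74,"l":76},[42,18,76],{"x":20,"z":79}]}
After op 5 (replace /ctl/2/2 94): {"ctl":[[22,78,43,10,66],{"kyi":53,"qak":18,"qhz":39,"z":54},[92,34,94,49]],"g":37,"pem":[{"jbj":74,"l":76},[42,18,76],{"x":20,"z":79}]}
After op 6 (remove /pem/2): {"ctl":[[22,78,43,10,66],{"kyi":53,"qak":18,"qhz":39,"z":54},[92,34,94,49]],"g":37,"pem":[{"jbj":74,"l":76},[42,18,76]]}
After op 7 (add /ctl/1/isn 2): {"ctl":[[22,78,43,10,66],{"isn":2,"kyi":53,"qak":18,"qhz":39,"z":54},[92,34,94,49]],"g":37,"pem":[{"jbj":74,"l":76},[42,18,76]]}

Answer: {"ctl":[[22,78,43,10,66],{"isn":2,"kyi":53,"qak":18,"qhz":39,"z":54},[92,34,94,49]],"g":37,"pem":[{"jbj":74,"l":76},[42,18,76]]}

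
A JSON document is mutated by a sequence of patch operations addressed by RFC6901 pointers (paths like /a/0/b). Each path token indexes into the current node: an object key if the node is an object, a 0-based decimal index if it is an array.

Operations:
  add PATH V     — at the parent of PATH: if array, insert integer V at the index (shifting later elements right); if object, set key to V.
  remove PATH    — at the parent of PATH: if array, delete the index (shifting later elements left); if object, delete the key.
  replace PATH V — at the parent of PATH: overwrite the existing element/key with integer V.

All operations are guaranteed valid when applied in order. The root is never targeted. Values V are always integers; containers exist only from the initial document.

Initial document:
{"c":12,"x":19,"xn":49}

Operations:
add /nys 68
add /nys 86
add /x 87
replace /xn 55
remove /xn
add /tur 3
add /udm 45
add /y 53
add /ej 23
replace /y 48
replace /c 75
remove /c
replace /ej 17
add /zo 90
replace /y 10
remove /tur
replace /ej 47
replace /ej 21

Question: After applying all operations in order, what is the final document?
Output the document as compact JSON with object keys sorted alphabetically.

After op 1 (add /nys 68): {"c":12,"nys":68,"x":19,"xn":49}
After op 2 (add /nys 86): {"c":12,"nys":86,"x":19,"xn":49}
After op 3 (add /x 87): {"c":12,"nys":86,"x":87,"xn":49}
After op 4 (replace /xn 55): {"c":12,"nys":86,"x":87,"xn":55}
After op 5 (remove /xn): {"c":12,"nys":86,"x":87}
After op 6 (add /tur 3): {"c":12,"nys":86,"tur":3,"x":87}
After op 7 (add /udm 45): {"c":12,"nys":86,"tur":3,"udm":45,"x":87}
After op 8 (add /y 53): {"c":12,"nys":86,"tur":3,"udm":45,"x":87,"y":53}
After op 9 (add /ej 23): {"c":12,"ej":23,"nys":86,"tur":3,"udm":45,"x":87,"y":53}
After op 10 (replace /y 48): {"c":12,"ej":23,"nys":86,"tur":3,"udm":45,"x":87,"y":48}
After op 11 (replace /c 75): {"c":75,"ej":23,"nys":86,"tur":3,"udm":45,"x":87,"y":48}
After op 12 (remove /c): {"ej":23,"nys":86,"tur":3,"udm":45,"x":87,"y":48}
After op 13 (replace /ej 17): {"ej":17,"nys":86,"tur":3,"udm":45,"x":87,"y":48}
After op 14 (add /zo 90): {"ej":17,"nys":86,"tur":3,"udm":45,"x":87,"y":48,"zo":90}
After op 15 (replace /y 10): {"ej":17,"nys":86,"tur":3,"udm":45,"x":87,"y":10,"zo":90}
After op 16 (remove /tur): {"ej":17,"nys":86,"udm":45,"x":87,"y":10,"zo":90}
After op 17 (replace /ej 47): {"ej":47,"nys":86,"udm":45,"x":87,"y":10,"zo":90}
After op 18 (replace /ej 21): {"ej":21,"nys":86,"udm":45,"x":87,"y":10,"zo":90}

Answer: {"ej":21,"nys":86,"udm":45,"x":87,"y":10,"zo":90}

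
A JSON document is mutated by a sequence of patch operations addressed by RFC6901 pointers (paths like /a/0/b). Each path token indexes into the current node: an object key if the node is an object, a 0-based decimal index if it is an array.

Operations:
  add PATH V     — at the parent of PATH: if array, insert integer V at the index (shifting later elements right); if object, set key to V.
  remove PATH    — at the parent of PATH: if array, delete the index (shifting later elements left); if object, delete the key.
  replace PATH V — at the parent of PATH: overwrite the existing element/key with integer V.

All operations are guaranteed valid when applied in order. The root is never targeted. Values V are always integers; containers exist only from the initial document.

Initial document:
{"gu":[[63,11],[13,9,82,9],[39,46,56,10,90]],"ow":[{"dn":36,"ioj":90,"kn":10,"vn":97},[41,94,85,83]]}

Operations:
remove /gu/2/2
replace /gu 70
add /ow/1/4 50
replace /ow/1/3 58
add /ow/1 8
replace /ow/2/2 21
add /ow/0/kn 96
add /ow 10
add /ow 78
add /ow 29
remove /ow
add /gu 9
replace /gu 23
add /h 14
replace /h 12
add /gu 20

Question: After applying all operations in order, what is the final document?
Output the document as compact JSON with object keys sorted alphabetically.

After op 1 (remove /gu/2/2): {"gu":[[63,11],[13,9,82,9],[39,46,10,90]],"ow":[{"dn":36,"ioj":90,"kn":10,"vn":97},[41,94,85,83]]}
After op 2 (replace /gu 70): {"gu":70,"ow":[{"dn":36,"ioj":90,"kn":10,"vn":97},[41,94,85,83]]}
After op 3 (add /ow/1/4 50): {"gu":70,"ow":[{"dn":36,"ioj":90,"kn":10,"vn":97},[41,94,85,83,50]]}
After op 4 (replace /ow/1/3 58): {"gu":70,"ow":[{"dn":36,"ioj":90,"kn":10,"vn":97},[41,94,85,58,50]]}
After op 5 (add /ow/1 8): {"gu":70,"ow":[{"dn":36,"ioj":90,"kn":10,"vn":97},8,[41,94,85,58,50]]}
After op 6 (replace /ow/2/2 21): {"gu":70,"ow":[{"dn":36,"ioj":90,"kn":10,"vn":97},8,[41,94,21,58,50]]}
After op 7 (add /ow/0/kn 96): {"gu":70,"ow":[{"dn":36,"ioj":90,"kn":96,"vn":97},8,[41,94,21,58,50]]}
After op 8 (add /ow 10): {"gu":70,"ow":10}
After op 9 (add /ow 78): {"gu":70,"ow":78}
After op 10 (add /ow 29): {"gu":70,"ow":29}
After op 11 (remove /ow): {"gu":70}
After op 12 (add /gu 9): {"gu":9}
After op 13 (replace /gu 23): {"gu":23}
After op 14 (add /h 14): {"gu":23,"h":14}
After op 15 (replace /h 12): {"gu":23,"h":12}
After op 16 (add /gu 20): {"gu":20,"h":12}

Answer: {"gu":20,"h":12}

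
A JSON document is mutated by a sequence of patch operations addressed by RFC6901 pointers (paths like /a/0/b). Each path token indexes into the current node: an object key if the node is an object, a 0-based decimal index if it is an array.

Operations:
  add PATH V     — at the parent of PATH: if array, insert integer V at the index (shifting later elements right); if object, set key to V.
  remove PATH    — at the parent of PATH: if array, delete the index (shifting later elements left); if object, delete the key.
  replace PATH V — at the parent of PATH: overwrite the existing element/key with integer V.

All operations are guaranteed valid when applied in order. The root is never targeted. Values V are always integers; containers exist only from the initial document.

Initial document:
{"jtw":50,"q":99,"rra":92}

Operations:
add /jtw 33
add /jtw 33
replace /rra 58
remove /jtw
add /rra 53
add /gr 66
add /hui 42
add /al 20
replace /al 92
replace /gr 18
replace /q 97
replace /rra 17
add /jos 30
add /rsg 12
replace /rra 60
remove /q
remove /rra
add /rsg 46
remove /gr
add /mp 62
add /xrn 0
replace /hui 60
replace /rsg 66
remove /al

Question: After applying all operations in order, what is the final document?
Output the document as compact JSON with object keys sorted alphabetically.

Answer: {"hui":60,"jos":30,"mp":62,"rsg":66,"xrn":0}

Derivation:
After op 1 (add /jtw 33): {"jtw":33,"q":99,"rra":92}
After op 2 (add /jtw 33): {"jtw":33,"q":99,"rra":92}
After op 3 (replace /rra 58): {"jtw":33,"q":99,"rra":58}
After op 4 (remove /jtw): {"q":99,"rra":58}
After op 5 (add /rra 53): {"q":99,"rra":53}
After op 6 (add /gr 66): {"gr":66,"q":99,"rra":53}
After op 7 (add /hui 42): {"gr":66,"hui":42,"q":99,"rra":53}
After op 8 (add /al 20): {"al":20,"gr":66,"hui":42,"q":99,"rra":53}
After op 9 (replace /al 92): {"al":92,"gr":66,"hui":42,"q":99,"rra":53}
After op 10 (replace /gr 18): {"al":92,"gr":18,"hui":42,"q":99,"rra":53}
After op 11 (replace /q 97): {"al":92,"gr":18,"hui":42,"q":97,"rra":53}
After op 12 (replace /rra 17): {"al":92,"gr":18,"hui":42,"q":97,"rra":17}
After op 13 (add /jos 30): {"al":92,"gr":18,"hui":42,"jos":30,"q":97,"rra":17}
After op 14 (add /rsg 12): {"al":92,"gr":18,"hui":42,"jos":30,"q":97,"rra":17,"rsg":12}
After op 15 (replace /rra 60): {"al":92,"gr":18,"hui":42,"jos":30,"q":97,"rra":60,"rsg":12}
After op 16 (remove /q): {"al":92,"gr":18,"hui":42,"jos":30,"rra":60,"rsg":12}
After op 17 (remove /rra): {"al":92,"gr":18,"hui":42,"jos":30,"rsg":12}
After op 18 (add /rsg 46): {"al":92,"gr":18,"hui":42,"jos":30,"rsg":46}
After op 19 (remove /gr): {"al":92,"hui":42,"jos":30,"rsg":46}
After op 20 (add /mp 62): {"al":92,"hui":42,"jos":30,"mp":62,"rsg":46}
After op 21 (add /xrn 0): {"al":92,"hui":42,"jos":30,"mp":62,"rsg":46,"xrn":0}
After op 22 (replace /hui 60): {"al":92,"hui":60,"jos":30,"mp":62,"rsg":46,"xrn":0}
After op 23 (replace /rsg 66): {"al":92,"hui":60,"jos":30,"mp":62,"rsg":66,"xrn":0}
After op 24 (remove /al): {"hui":60,"jos":30,"mp":62,"rsg":66,"xrn":0}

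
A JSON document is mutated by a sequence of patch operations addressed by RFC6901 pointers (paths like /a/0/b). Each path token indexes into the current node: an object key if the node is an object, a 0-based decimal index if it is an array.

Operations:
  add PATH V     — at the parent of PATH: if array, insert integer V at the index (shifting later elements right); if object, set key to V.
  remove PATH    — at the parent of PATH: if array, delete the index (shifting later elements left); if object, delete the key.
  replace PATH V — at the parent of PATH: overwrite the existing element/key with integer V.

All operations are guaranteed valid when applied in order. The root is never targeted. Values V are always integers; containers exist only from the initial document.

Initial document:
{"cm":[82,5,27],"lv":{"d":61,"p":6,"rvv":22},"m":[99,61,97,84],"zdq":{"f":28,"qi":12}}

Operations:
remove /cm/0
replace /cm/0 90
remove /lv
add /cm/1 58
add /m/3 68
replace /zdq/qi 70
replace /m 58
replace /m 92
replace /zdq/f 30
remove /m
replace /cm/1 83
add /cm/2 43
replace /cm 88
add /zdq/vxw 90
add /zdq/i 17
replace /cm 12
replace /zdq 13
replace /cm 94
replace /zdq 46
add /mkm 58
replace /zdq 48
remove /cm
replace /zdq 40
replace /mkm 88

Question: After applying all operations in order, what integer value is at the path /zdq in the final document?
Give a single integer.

After op 1 (remove /cm/0): {"cm":[5,27],"lv":{"d":61,"p":6,"rvv":22},"m":[99,61,97,84],"zdq":{"f":28,"qi":12}}
After op 2 (replace /cm/0 90): {"cm":[90,27],"lv":{"d":61,"p":6,"rvv":22},"m":[99,61,97,84],"zdq":{"f":28,"qi":12}}
After op 3 (remove /lv): {"cm":[90,27],"m":[99,61,97,84],"zdq":{"f":28,"qi":12}}
After op 4 (add /cm/1 58): {"cm":[90,58,27],"m":[99,61,97,84],"zdq":{"f":28,"qi":12}}
After op 5 (add /m/3 68): {"cm":[90,58,27],"m":[99,61,97,68,84],"zdq":{"f":28,"qi":12}}
After op 6 (replace /zdq/qi 70): {"cm":[90,58,27],"m":[99,61,97,68,84],"zdq":{"f":28,"qi":70}}
After op 7 (replace /m 58): {"cm":[90,58,27],"m":58,"zdq":{"f":28,"qi":70}}
After op 8 (replace /m 92): {"cm":[90,58,27],"m":92,"zdq":{"f":28,"qi":70}}
After op 9 (replace /zdq/f 30): {"cm":[90,58,27],"m":92,"zdq":{"f":30,"qi":70}}
After op 10 (remove /m): {"cm":[90,58,27],"zdq":{"f":30,"qi":70}}
After op 11 (replace /cm/1 83): {"cm":[90,83,27],"zdq":{"f":30,"qi":70}}
After op 12 (add /cm/2 43): {"cm":[90,83,43,27],"zdq":{"f":30,"qi":70}}
After op 13 (replace /cm 88): {"cm":88,"zdq":{"f":30,"qi":70}}
After op 14 (add /zdq/vxw 90): {"cm":88,"zdq":{"f":30,"qi":70,"vxw":90}}
After op 15 (add /zdq/i 17): {"cm":88,"zdq":{"f":30,"i":17,"qi":70,"vxw":90}}
After op 16 (replace /cm 12): {"cm":12,"zdq":{"f":30,"i":17,"qi":70,"vxw":90}}
After op 17 (replace /zdq 13): {"cm":12,"zdq":13}
After op 18 (replace /cm 94): {"cm":94,"zdq":13}
After op 19 (replace /zdq 46): {"cm":94,"zdq":46}
After op 20 (add /mkm 58): {"cm":94,"mkm":58,"zdq":46}
After op 21 (replace /zdq 48): {"cm":94,"mkm":58,"zdq":48}
After op 22 (remove /cm): {"mkm":58,"zdq":48}
After op 23 (replace /zdq 40): {"mkm":58,"zdq":40}
After op 24 (replace /mkm 88): {"mkm":88,"zdq":40}
Value at /zdq: 40

Answer: 40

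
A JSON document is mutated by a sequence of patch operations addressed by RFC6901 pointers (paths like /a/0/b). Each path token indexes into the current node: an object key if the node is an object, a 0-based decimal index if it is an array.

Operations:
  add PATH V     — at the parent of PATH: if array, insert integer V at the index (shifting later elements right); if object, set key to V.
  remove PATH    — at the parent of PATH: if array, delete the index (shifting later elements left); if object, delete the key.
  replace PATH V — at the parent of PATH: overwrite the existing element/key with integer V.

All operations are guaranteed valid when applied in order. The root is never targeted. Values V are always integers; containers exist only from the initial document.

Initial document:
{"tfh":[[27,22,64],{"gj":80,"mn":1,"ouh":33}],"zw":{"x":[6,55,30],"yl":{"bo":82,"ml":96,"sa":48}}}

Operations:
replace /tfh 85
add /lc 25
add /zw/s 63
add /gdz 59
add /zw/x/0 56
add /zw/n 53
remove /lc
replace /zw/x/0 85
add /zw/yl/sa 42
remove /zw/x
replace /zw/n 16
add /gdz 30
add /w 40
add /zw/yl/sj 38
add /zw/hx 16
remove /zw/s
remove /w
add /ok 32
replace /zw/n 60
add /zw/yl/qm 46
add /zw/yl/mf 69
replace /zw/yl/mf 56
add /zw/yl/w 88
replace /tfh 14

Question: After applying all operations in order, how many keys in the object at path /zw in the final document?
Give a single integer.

Answer: 3

Derivation:
After op 1 (replace /tfh 85): {"tfh":85,"zw":{"x":[6,55,30],"yl":{"bo":82,"ml":96,"sa":48}}}
After op 2 (add /lc 25): {"lc":25,"tfh":85,"zw":{"x":[6,55,30],"yl":{"bo":82,"ml":96,"sa":48}}}
After op 3 (add /zw/s 63): {"lc":25,"tfh":85,"zw":{"s":63,"x":[6,55,30],"yl":{"bo":82,"ml":96,"sa":48}}}
After op 4 (add /gdz 59): {"gdz":59,"lc":25,"tfh":85,"zw":{"s":63,"x":[6,55,30],"yl":{"bo":82,"ml":96,"sa":48}}}
After op 5 (add /zw/x/0 56): {"gdz":59,"lc":25,"tfh":85,"zw":{"s":63,"x":[56,6,55,30],"yl":{"bo":82,"ml":96,"sa":48}}}
After op 6 (add /zw/n 53): {"gdz":59,"lc":25,"tfh":85,"zw":{"n":53,"s":63,"x":[56,6,55,30],"yl":{"bo":82,"ml":96,"sa":48}}}
After op 7 (remove /lc): {"gdz":59,"tfh":85,"zw":{"n":53,"s":63,"x":[56,6,55,30],"yl":{"bo":82,"ml":96,"sa":48}}}
After op 8 (replace /zw/x/0 85): {"gdz":59,"tfh":85,"zw":{"n":53,"s":63,"x":[85,6,55,30],"yl":{"bo":82,"ml":96,"sa":48}}}
After op 9 (add /zw/yl/sa 42): {"gdz":59,"tfh":85,"zw":{"n":53,"s":63,"x":[85,6,55,30],"yl":{"bo":82,"ml":96,"sa":42}}}
After op 10 (remove /zw/x): {"gdz":59,"tfh":85,"zw":{"n":53,"s":63,"yl":{"bo":82,"ml":96,"sa":42}}}
After op 11 (replace /zw/n 16): {"gdz":59,"tfh":85,"zw":{"n":16,"s":63,"yl":{"bo":82,"ml":96,"sa":42}}}
After op 12 (add /gdz 30): {"gdz":30,"tfh":85,"zw":{"n":16,"s":63,"yl":{"bo":82,"ml":96,"sa":42}}}
After op 13 (add /w 40): {"gdz":30,"tfh":85,"w":40,"zw":{"n":16,"s":63,"yl":{"bo":82,"ml":96,"sa":42}}}
After op 14 (add /zw/yl/sj 38): {"gdz":30,"tfh":85,"w":40,"zw":{"n":16,"s":63,"yl":{"bo":82,"ml":96,"sa":42,"sj":38}}}
After op 15 (add /zw/hx 16): {"gdz":30,"tfh":85,"w":40,"zw":{"hx":16,"n":16,"s":63,"yl":{"bo":82,"ml":96,"sa":42,"sj":38}}}
After op 16 (remove /zw/s): {"gdz":30,"tfh":85,"w":40,"zw":{"hx":16,"n":16,"yl":{"bo":82,"ml":96,"sa":42,"sj":38}}}
After op 17 (remove /w): {"gdz":30,"tfh":85,"zw":{"hx":16,"n":16,"yl":{"bo":82,"ml":96,"sa":42,"sj":38}}}
After op 18 (add /ok 32): {"gdz":30,"ok":32,"tfh":85,"zw":{"hx":16,"n":16,"yl":{"bo":82,"ml":96,"sa":42,"sj":38}}}
After op 19 (replace /zw/n 60): {"gdz":30,"ok":32,"tfh":85,"zw":{"hx":16,"n":60,"yl":{"bo":82,"ml":96,"sa":42,"sj":38}}}
After op 20 (add /zw/yl/qm 46): {"gdz":30,"ok":32,"tfh":85,"zw":{"hx":16,"n":60,"yl":{"bo":82,"ml":96,"qm":46,"sa":42,"sj":38}}}
After op 21 (add /zw/yl/mf 69): {"gdz":30,"ok":32,"tfh":85,"zw":{"hx":16,"n":60,"yl":{"bo":82,"mf":69,"ml":96,"qm":46,"sa":42,"sj":38}}}
After op 22 (replace /zw/yl/mf 56): {"gdz":30,"ok":32,"tfh":85,"zw":{"hx":16,"n":60,"yl":{"bo":82,"mf":56,"ml":96,"qm":46,"sa":42,"sj":38}}}
After op 23 (add /zw/yl/w 88): {"gdz":30,"ok":32,"tfh":85,"zw":{"hx":16,"n":60,"yl":{"bo":82,"mf":56,"ml":96,"qm":46,"sa":42,"sj":38,"w":88}}}
After op 24 (replace /tfh 14): {"gdz":30,"ok":32,"tfh":14,"zw":{"hx":16,"n":60,"yl":{"bo":82,"mf":56,"ml":96,"qm":46,"sa":42,"sj":38,"w":88}}}
Size at path /zw: 3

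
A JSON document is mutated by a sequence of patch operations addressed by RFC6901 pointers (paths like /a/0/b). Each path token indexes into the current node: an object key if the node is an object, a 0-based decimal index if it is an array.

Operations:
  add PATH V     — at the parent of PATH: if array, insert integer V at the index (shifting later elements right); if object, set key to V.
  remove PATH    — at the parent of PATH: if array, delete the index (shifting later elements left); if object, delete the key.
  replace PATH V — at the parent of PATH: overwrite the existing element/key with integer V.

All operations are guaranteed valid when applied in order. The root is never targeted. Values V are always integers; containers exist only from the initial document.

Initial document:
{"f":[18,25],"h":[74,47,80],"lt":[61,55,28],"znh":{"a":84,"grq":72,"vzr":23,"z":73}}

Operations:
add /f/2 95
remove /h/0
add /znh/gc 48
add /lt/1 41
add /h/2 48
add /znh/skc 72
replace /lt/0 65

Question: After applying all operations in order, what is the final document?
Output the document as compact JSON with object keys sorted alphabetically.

Answer: {"f":[18,25,95],"h":[47,80,48],"lt":[65,41,55,28],"znh":{"a":84,"gc":48,"grq":72,"skc":72,"vzr":23,"z":73}}

Derivation:
After op 1 (add /f/2 95): {"f":[18,25,95],"h":[74,47,80],"lt":[61,55,28],"znh":{"a":84,"grq":72,"vzr":23,"z":73}}
After op 2 (remove /h/0): {"f":[18,25,95],"h":[47,80],"lt":[61,55,28],"znh":{"a":84,"grq":72,"vzr":23,"z":73}}
After op 3 (add /znh/gc 48): {"f":[18,25,95],"h":[47,80],"lt":[61,55,28],"znh":{"a":84,"gc":48,"grq":72,"vzr":23,"z":73}}
After op 4 (add /lt/1 41): {"f":[18,25,95],"h":[47,80],"lt":[61,41,55,28],"znh":{"a":84,"gc":48,"grq":72,"vzr":23,"z":73}}
After op 5 (add /h/2 48): {"f":[18,25,95],"h":[47,80,48],"lt":[61,41,55,28],"znh":{"a":84,"gc":48,"grq":72,"vzr":23,"z":73}}
After op 6 (add /znh/skc 72): {"f":[18,25,95],"h":[47,80,48],"lt":[61,41,55,28],"znh":{"a":84,"gc":48,"grq":72,"skc":72,"vzr":23,"z":73}}
After op 7 (replace /lt/0 65): {"f":[18,25,95],"h":[47,80,48],"lt":[65,41,55,28],"znh":{"a":84,"gc":48,"grq":72,"skc":72,"vzr":23,"z":73}}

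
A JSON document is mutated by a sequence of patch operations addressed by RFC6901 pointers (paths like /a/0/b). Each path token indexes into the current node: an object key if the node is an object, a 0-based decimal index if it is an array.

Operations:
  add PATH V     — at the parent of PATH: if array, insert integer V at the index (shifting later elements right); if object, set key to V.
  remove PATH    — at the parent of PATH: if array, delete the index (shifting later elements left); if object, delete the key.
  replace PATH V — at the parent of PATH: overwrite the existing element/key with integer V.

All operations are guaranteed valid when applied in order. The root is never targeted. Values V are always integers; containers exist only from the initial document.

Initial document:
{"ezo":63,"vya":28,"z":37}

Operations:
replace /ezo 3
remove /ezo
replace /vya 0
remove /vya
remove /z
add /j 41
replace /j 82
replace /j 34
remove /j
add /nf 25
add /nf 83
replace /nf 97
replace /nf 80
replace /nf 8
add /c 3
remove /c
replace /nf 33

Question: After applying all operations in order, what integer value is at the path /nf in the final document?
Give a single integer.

After op 1 (replace /ezo 3): {"ezo":3,"vya":28,"z":37}
After op 2 (remove /ezo): {"vya":28,"z":37}
After op 3 (replace /vya 0): {"vya":0,"z":37}
After op 4 (remove /vya): {"z":37}
After op 5 (remove /z): {}
After op 6 (add /j 41): {"j":41}
After op 7 (replace /j 82): {"j":82}
After op 8 (replace /j 34): {"j":34}
After op 9 (remove /j): {}
After op 10 (add /nf 25): {"nf":25}
After op 11 (add /nf 83): {"nf":83}
After op 12 (replace /nf 97): {"nf":97}
After op 13 (replace /nf 80): {"nf":80}
After op 14 (replace /nf 8): {"nf":8}
After op 15 (add /c 3): {"c":3,"nf":8}
After op 16 (remove /c): {"nf":8}
After op 17 (replace /nf 33): {"nf":33}
Value at /nf: 33

Answer: 33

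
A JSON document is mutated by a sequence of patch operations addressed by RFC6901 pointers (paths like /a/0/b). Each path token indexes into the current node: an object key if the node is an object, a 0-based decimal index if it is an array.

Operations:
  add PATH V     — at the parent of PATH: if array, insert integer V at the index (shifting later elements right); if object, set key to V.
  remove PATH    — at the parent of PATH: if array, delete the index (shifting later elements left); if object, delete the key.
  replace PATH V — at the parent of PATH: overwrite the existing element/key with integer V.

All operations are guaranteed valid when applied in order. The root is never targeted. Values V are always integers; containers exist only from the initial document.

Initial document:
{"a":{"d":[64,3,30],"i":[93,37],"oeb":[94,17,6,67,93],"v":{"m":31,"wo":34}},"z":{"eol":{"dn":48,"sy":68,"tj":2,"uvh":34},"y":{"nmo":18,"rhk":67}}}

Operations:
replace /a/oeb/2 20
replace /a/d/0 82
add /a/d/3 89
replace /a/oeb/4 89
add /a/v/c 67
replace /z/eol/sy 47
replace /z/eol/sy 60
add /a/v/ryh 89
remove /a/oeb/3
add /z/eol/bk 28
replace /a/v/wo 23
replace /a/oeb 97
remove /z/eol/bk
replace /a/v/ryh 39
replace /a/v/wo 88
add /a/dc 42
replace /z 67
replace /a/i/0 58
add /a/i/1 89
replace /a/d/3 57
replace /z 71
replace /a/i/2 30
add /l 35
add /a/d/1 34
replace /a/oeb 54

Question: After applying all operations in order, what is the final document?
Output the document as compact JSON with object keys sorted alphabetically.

After op 1 (replace /a/oeb/2 20): {"a":{"d":[64,3,30],"i":[93,37],"oeb":[94,17,20,67,93],"v":{"m":31,"wo":34}},"z":{"eol":{"dn":48,"sy":68,"tj":2,"uvh":34},"y":{"nmo":18,"rhk":67}}}
After op 2 (replace /a/d/0 82): {"a":{"d":[82,3,30],"i":[93,37],"oeb":[94,17,20,67,93],"v":{"m":31,"wo":34}},"z":{"eol":{"dn":48,"sy":68,"tj":2,"uvh":34},"y":{"nmo":18,"rhk":67}}}
After op 3 (add /a/d/3 89): {"a":{"d":[82,3,30,89],"i":[93,37],"oeb":[94,17,20,67,93],"v":{"m":31,"wo":34}},"z":{"eol":{"dn":48,"sy":68,"tj":2,"uvh":34},"y":{"nmo":18,"rhk":67}}}
After op 4 (replace /a/oeb/4 89): {"a":{"d":[82,3,30,89],"i":[93,37],"oeb":[94,17,20,67,89],"v":{"m":31,"wo":34}},"z":{"eol":{"dn":48,"sy":68,"tj":2,"uvh":34},"y":{"nmo":18,"rhk":67}}}
After op 5 (add /a/v/c 67): {"a":{"d":[82,3,30,89],"i":[93,37],"oeb":[94,17,20,67,89],"v":{"c":67,"m":31,"wo":34}},"z":{"eol":{"dn":48,"sy":68,"tj":2,"uvh":34},"y":{"nmo":18,"rhk":67}}}
After op 6 (replace /z/eol/sy 47): {"a":{"d":[82,3,30,89],"i":[93,37],"oeb":[94,17,20,67,89],"v":{"c":67,"m":31,"wo":34}},"z":{"eol":{"dn":48,"sy":47,"tj":2,"uvh":34},"y":{"nmo":18,"rhk":67}}}
After op 7 (replace /z/eol/sy 60): {"a":{"d":[82,3,30,89],"i":[93,37],"oeb":[94,17,20,67,89],"v":{"c":67,"m":31,"wo":34}},"z":{"eol":{"dn":48,"sy":60,"tj":2,"uvh":34},"y":{"nmo":18,"rhk":67}}}
After op 8 (add /a/v/ryh 89): {"a":{"d":[82,3,30,89],"i":[93,37],"oeb":[94,17,20,67,89],"v":{"c":67,"m":31,"ryh":89,"wo":34}},"z":{"eol":{"dn":48,"sy":60,"tj":2,"uvh":34},"y":{"nmo":18,"rhk":67}}}
After op 9 (remove /a/oeb/3): {"a":{"d":[82,3,30,89],"i":[93,37],"oeb":[94,17,20,89],"v":{"c":67,"m":31,"ryh":89,"wo":34}},"z":{"eol":{"dn":48,"sy":60,"tj":2,"uvh":34},"y":{"nmo":18,"rhk":67}}}
After op 10 (add /z/eol/bk 28): {"a":{"d":[82,3,30,89],"i":[93,37],"oeb":[94,17,20,89],"v":{"c":67,"m":31,"ryh":89,"wo":34}},"z":{"eol":{"bk":28,"dn":48,"sy":60,"tj":2,"uvh":34},"y":{"nmo":18,"rhk":67}}}
After op 11 (replace /a/v/wo 23): {"a":{"d":[82,3,30,89],"i":[93,37],"oeb":[94,17,20,89],"v":{"c":67,"m":31,"ryh":89,"wo":23}},"z":{"eol":{"bk":28,"dn":48,"sy":60,"tj":2,"uvh":34},"y":{"nmo":18,"rhk":67}}}
After op 12 (replace /a/oeb 97): {"a":{"d":[82,3,30,89],"i":[93,37],"oeb":97,"v":{"c":67,"m":31,"ryh":89,"wo":23}},"z":{"eol":{"bk":28,"dn":48,"sy":60,"tj":2,"uvh":34},"y":{"nmo":18,"rhk":67}}}
After op 13 (remove /z/eol/bk): {"a":{"d":[82,3,30,89],"i":[93,37],"oeb":97,"v":{"c":67,"m":31,"ryh":89,"wo":23}},"z":{"eol":{"dn":48,"sy":60,"tj":2,"uvh":34},"y":{"nmo":18,"rhk":67}}}
After op 14 (replace /a/v/ryh 39): {"a":{"d":[82,3,30,89],"i":[93,37],"oeb":97,"v":{"c":67,"m":31,"ryh":39,"wo":23}},"z":{"eol":{"dn":48,"sy":60,"tj":2,"uvh":34},"y":{"nmo":18,"rhk":67}}}
After op 15 (replace /a/v/wo 88): {"a":{"d":[82,3,30,89],"i":[93,37],"oeb":97,"v":{"c":67,"m":31,"ryh":39,"wo":88}},"z":{"eol":{"dn":48,"sy":60,"tj":2,"uvh":34},"y":{"nmo":18,"rhk":67}}}
After op 16 (add /a/dc 42): {"a":{"d":[82,3,30,89],"dc":42,"i":[93,37],"oeb":97,"v":{"c":67,"m":31,"ryh":39,"wo":88}},"z":{"eol":{"dn":48,"sy":60,"tj":2,"uvh":34},"y":{"nmo":18,"rhk":67}}}
After op 17 (replace /z 67): {"a":{"d":[82,3,30,89],"dc":42,"i":[93,37],"oeb":97,"v":{"c":67,"m":31,"ryh":39,"wo":88}},"z":67}
After op 18 (replace /a/i/0 58): {"a":{"d":[82,3,30,89],"dc":42,"i":[58,37],"oeb":97,"v":{"c":67,"m":31,"ryh":39,"wo":88}},"z":67}
After op 19 (add /a/i/1 89): {"a":{"d":[82,3,30,89],"dc":42,"i":[58,89,37],"oeb":97,"v":{"c":67,"m":31,"ryh":39,"wo":88}},"z":67}
After op 20 (replace /a/d/3 57): {"a":{"d":[82,3,30,57],"dc":42,"i":[58,89,37],"oeb":97,"v":{"c":67,"m":31,"ryh":39,"wo":88}},"z":67}
After op 21 (replace /z 71): {"a":{"d":[82,3,30,57],"dc":42,"i":[58,89,37],"oeb":97,"v":{"c":67,"m":31,"ryh":39,"wo":88}},"z":71}
After op 22 (replace /a/i/2 30): {"a":{"d":[82,3,30,57],"dc":42,"i":[58,89,30],"oeb":97,"v":{"c":67,"m":31,"ryh":39,"wo":88}},"z":71}
After op 23 (add /l 35): {"a":{"d":[82,3,30,57],"dc":42,"i":[58,89,30],"oeb":97,"v":{"c":67,"m":31,"ryh":39,"wo":88}},"l":35,"z":71}
After op 24 (add /a/d/1 34): {"a":{"d":[82,34,3,30,57],"dc":42,"i":[58,89,30],"oeb":97,"v":{"c":67,"m":31,"ryh":39,"wo":88}},"l":35,"z":71}
After op 25 (replace /a/oeb 54): {"a":{"d":[82,34,3,30,57],"dc":42,"i":[58,89,30],"oeb":54,"v":{"c":67,"m":31,"ryh":39,"wo":88}},"l":35,"z":71}

Answer: {"a":{"d":[82,34,3,30,57],"dc":42,"i":[58,89,30],"oeb":54,"v":{"c":67,"m":31,"ryh":39,"wo":88}},"l":35,"z":71}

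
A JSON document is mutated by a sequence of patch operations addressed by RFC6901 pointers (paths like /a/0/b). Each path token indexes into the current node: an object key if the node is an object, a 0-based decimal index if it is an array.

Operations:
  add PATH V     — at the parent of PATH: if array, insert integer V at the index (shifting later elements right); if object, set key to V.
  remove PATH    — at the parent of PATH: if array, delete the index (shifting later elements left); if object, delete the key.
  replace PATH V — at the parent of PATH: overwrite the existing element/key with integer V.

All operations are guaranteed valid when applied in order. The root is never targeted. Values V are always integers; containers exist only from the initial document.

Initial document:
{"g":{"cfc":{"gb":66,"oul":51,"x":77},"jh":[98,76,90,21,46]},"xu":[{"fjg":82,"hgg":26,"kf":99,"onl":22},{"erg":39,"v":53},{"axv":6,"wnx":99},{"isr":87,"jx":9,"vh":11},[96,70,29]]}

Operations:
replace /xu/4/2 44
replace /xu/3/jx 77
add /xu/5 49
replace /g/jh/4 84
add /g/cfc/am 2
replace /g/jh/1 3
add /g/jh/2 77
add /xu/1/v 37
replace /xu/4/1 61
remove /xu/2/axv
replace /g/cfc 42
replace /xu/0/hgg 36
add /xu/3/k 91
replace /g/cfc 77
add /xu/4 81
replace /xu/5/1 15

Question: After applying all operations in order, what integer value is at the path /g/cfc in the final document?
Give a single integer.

After op 1 (replace /xu/4/2 44): {"g":{"cfc":{"gb":66,"oul":51,"x":77},"jh":[98,76,90,21,46]},"xu":[{"fjg":82,"hgg":26,"kf":99,"onl":22},{"erg":39,"v":53},{"axv":6,"wnx":99},{"isr":87,"jx":9,"vh":11},[96,70,44]]}
After op 2 (replace /xu/3/jx 77): {"g":{"cfc":{"gb":66,"oul":51,"x":77},"jh":[98,76,90,21,46]},"xu":[{"fjg":82,"hgg":26,"kf":99,"onl":22},{"erg":39,"v":53},{"axv":6,"wnx":99},{"isr":87,"jx":77,"vh":11},[96,70,44]]}
After op 3 (add /xu/5 49): {"g":{"cfc":{"gb":66,"oul":51,"x":77},"jh":[98,76,90,21,46]},"xu":[{"fjg":82,"hgg":26,"kf":99,"onl":22},{"erg":39,"v":53},{"axv":6,"wnx":99},{"isr":87,"jx":77,"vh":11},[96,70,44],49]}
After op 4 (replace /g/jh/4 84): {"g":{"cfc":{"gb":66,"oul":51,"x":77},"jh":[98,76,90,21,84]},"xu":[{"fjg":82,"hgg":26,"kf":99,"onl":22},{"erg":39,"v":53},{"axv":6,"wnx":99},{"isr":87,"jx":77,"vh":11},[96,70,44],49]}
After op 5 (add /g/cfc/am 2): {"g":{"cfc":{"am":2,"gb":66,"oul":51,"x":77},"jh":[98,76,90,21,84]},"xu":[{"fjg":82,"hgg":26,"kf":99,"onl":22},{"erg":39,"v":53},{"axv":6,"wnx":99},{"isr":87,"jx":77,"vh":11},[96,70,44],49]}
After op 6 (replace /g/jh/1 3): {"g":{"cfc":{"am":2,"gb":66,"oul":51,"x":77},"jh":[98,3,90,21,84]},"xu":[{"fjg":82,"hgg":26,"kf":99,"onl":22},{"erg":39,"v":53},{"axv":6,"wnx":99},{"isr":87,"jx":77,"vh":11},[96,70,44],49]}
After op 7 (add /g/jh/2 77): {"g":{"cfc":{"am":2,"gb":66,"oul":51,"x":77},"jh":[98,3,77,90,21,84]},"xu":[{"fjg":82,"hgg":26,"kf":99,"onl":22},{"erg":39,"v":53},{"axv":6,"wnx":99},{"isr":87,"jx":77,"vh":11},[96,70,44],49]}
After op 8 (add /xu/1/v 37): {"g":{"cfc":{"am":2,"gb":66,"oul":51,"x":77},"jh":[98,3,77,90,21,84]},"xu":[{"fjg":82,"hgg":26,"kf":99,"onl":22},{"erg":39,"v":37},{"axv":6,"wnx":99},{"isr":87,"jx":77,"vh":11},[96,70,44],49]}
After op 9 (replace /xu/4/1 61): {"g":{"cfc":{"am":2,"gb":66,"oul":51,"x":77},"jh":[98,3,77,90,21,84]},"xu":[{"fjg":82,"hgg":26,"kf":99,"onl":22},{"erg":39,"v":37},{"axv":6,"wnx":99},{"isr":87,"jx":77,"vh":11},[96,61,44],49]}
After op 10 (remove /xu/2/axv): {"g":{"cfc":{"am":2,"gb":66,"oul":51,"x":77},"jh":[98,3,77,90,21,84]},"xu":[{"fjg":82,"hgg":26,"kf":99,"onl":22},{"erg":39,"v":37},{"wnx":99},{"isr":87,"jx":77,"vh":11},[96,61,44],49]}
After op 11 (replace /g/cfc 42): {"g":{"cfc":42,"jh":[98,3,77,90,21,84]},"xu":[{"fjg":82,"hgg":26,"kf":99,"onl":22},{"erg":39,"v":37},{"wnx":99},{"isr":87,"jx":77,"vh":11},[96,61,44],49]}
After op 12 (replace /xu/0/hgg 36): {"g":{"cfc":42,"jh":[98,3,77,90,21,84]},"xu":[{"fjg":82,"hgg":36,"kf":99,"onl":22},{"erg":39,"v":37},{"wnx":99},{"isr":87,"jx":77,"vh":11},[96,61,44],49]}
After op 13 (add /xu/3/k 91): {"g":{"cfc":42,"jh":[98,3,77,90,21,84]},"xu":[{"fjg":82,"hgg":36,"kf":99,"onl":22},{"erg":39,"v":37},{"wnx":99},{"isr":87,"jx":77,"k":91,"vh":11},[96,61,44],49]}
After op 14 (replace /g/cfc 77): {"g":{"cfc":77,"jh":[98,3,77,90,21,84]},"xu":[{"fjg":82,"hgg":36,"kf":99,"onl":22},{"erg":39,"v":37},{"wnx":99},{"isr":87,"jx":77,"k":91,"vh":11},[96,61,44],49]}
After op 15 (add /xu/4 81): {"g":{"cfc":77,"jh":[98,3,77,90,21,84]},"xu":[{"fjg":82,"hgg":36,"kf":99,"onl":22},{"erg":39,"v":37},{"wnx":99},{"isr":87,"jx":77,"k":91,"vh":11},81,[96,61,44],49]}
After op 16 (replace /xu/5/1 15): {"g":{"cfc":77,"jh":[98,3,77,90,21,84]},"xu":[{"fjg":82,"hgg":36,"kf":99,"onl":22},{"erg":39,"v":37},{"wnx":99},{"isr":87,"jx":77,"k":91,"vh":11},81,[96,15,44],49]}
Value at /g/cfc: 77

Answer: 77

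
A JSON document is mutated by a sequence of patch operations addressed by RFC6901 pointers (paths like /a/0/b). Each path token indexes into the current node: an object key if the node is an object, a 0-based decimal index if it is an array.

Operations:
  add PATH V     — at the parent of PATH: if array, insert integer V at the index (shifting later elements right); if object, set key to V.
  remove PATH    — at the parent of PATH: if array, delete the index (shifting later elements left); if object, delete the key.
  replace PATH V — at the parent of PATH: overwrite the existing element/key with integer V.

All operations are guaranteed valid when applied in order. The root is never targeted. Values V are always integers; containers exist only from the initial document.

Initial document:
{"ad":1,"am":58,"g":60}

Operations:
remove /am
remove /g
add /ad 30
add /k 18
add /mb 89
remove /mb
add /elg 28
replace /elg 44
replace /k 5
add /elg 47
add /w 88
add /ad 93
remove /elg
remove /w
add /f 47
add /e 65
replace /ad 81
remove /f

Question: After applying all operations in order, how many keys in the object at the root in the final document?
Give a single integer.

Answer: 3

Derivation:
After op 1 (remove /am): {"ad":1,"g":60}
After op 2 (remove /g): {"ad":1}
After op 3 (add /ad 30): {"ad":30}
After op 4 (add /k 18): {"ad":30,"k":18}
After op 5 (add /mb 89): {"ad":30,"k":18,"mb":89}
After op 6 (remove /mb): {"ad":30,"k":18}
After op 7 (add /elg 28): {"ad":30,"elg":28,"k":18}
After op 8 (replace /elg 44): {"ad":30,"elg":44,"k":18}
After op 9 (replace /k 5): {"ad":30,"elg":44,"k":5}
After op 10 (add /elg 47): {"ad":30,"elg":47,"k":5}
After op 11 (add /w 88): {"ad":30,"elg":47,"k":5,"w":88}
After op 12 (add /ad 93): {"ad":93,"elg":47,"k":5,"w":88}
After op 13 (remove /elg): {"ad":93,"k":5,"w":88}
After op 14 (remove /w): {"ad":93,"k":5}
After op 15 (add /f 47): {"ad":93,"f":47,"k":5}
After op 16 (add /e 65): {"ad":93,"e":65,"f":47,"k":5}
After op 17 (replace /ad 81): {"ad":81,"e":65,"f":47,"k":5}
After op 18 (remove /f): {"ad":81,"e":65,"k":5}
Size at the root: 3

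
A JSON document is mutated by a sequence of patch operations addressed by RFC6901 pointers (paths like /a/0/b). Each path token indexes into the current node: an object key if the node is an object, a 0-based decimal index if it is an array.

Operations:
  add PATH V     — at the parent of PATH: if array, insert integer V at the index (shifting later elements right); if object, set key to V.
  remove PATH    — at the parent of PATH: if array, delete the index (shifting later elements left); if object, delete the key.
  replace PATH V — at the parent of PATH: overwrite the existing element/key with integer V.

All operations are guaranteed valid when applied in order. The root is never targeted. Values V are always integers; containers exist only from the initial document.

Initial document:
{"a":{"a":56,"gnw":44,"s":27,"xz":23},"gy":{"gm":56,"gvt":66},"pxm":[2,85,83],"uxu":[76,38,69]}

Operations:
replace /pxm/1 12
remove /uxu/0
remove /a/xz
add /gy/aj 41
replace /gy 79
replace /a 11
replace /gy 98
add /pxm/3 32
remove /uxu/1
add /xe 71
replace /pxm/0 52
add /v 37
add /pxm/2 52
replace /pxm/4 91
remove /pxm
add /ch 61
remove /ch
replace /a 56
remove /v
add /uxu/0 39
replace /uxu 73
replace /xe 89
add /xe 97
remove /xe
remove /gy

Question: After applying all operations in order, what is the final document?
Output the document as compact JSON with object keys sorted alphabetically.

Answer: {"a":56,"uxu":73}

Derivation:
After op 1 (replace /pxm/1 12): {"a":{"a":56,"gnw":44,"s":27,"xz":23},"gy":{"gm":56,"gvt":66},"pxm":[2,12,83],"uxu":[76,38,69]}
After op 2 (remove /uxu/0): {"a":{"a":56,"gnw":44,"s":27,"xz":23},"gy":{"gm":56,"gvt":66},"pxm":[2,12,83],"uxu":[38,69]}
After op 3 (remove /a/xz): {"a":{"a":56,"gnw":44,"s":27},"gy":{"gm":56,"gvt":66},"pxm":[2,12,83],"uxu":[38,69]}
After op 4 (add /gy/aj 41): {"a":{"a":56,"gnw":44,"s":27},"gy":{"aj":41,"gm":56,"gvt":66},"pxm":[2,12,83],"uxu":[38,69]}
After op 5 (replace /gy 79): {"a":{"a":56,"gnw":44,"s":27},"gy":79,"pxm":[2,12,83],"uxu":[38,69]}
After op 6 (replace /a 11): {"a":11,"gy":79,"pxm":[2,12,83],"uxu":[38,69]}
After op 7 (replace /gy 98): {"a":11,"gy":98,"pxm":[2,12,83],"uxu":[38,69]}
After op 8 (add /pxm/3 32): {"a":11,"gy":98,"pxm":[2,12,83,32],"uxu":[38,69]}
After op 9 (remove /uxu/1): {"a":11,"gy":98,"pxm":[2,12,83,32],"uxu":[38]}
After op 10 (add /xe 71): {"a":11,"gy":98,"pxm":[2,12,83,32],"uxu":[38],"xe":71}
After op 11 (replace /pxm/0 52): {"a":11,"gy":98,"pxm":[52,12,83,32],"uxu":[38],"xe":71}
After op 12 (add /v 37): {"a":11,"gy":98,"pxm":[52,12,83,32],"uxu":[38],"v":37,"xe":71}
After op 13 (add /pxm/2 52): {"a":11,"gy":98,"pxm":[52,12,52,83,32],"uxu":[38],"v":37,"xe":71}
After op 14 (replace /pxm/4 91): {"a":11,"gy":98,"pxm":[52,12,52,83,91],"uxu":[38],"v":37,"xe":71}
After op 15 (remove /pxm): {"a":11,"gy":98,"uxu":[38],"v":37,"xe":71}
After op 16 (add /ch 61): {"a":11,"ch":61,"gy":98,"uxu":[38],"v":37,"xe":71}
After op 17 (remove /ch): {"a":11,"gy":98,"uxu":[38],"v":37,"xe":71}
After op 18 (replace /a 56): {"a":56,"gy":98,"uxu":[38],"v":37,"xe":71}
After op 19 (remove /v): {"a":56,"gy":98,"uxu":[38],"xe":71}
After op 20 (add /uxu/0 39): {"a":56,"gy":98,"uxu":[39,38],"xe":71}
After op 21 (replace /uxu 73): {"a":56,"gy":98,"uxu":73,"xe":71}
After op 22 (replace /xe 89): {"a":56,"gy":98,"uxu":73,"xe":89}
After op 23 (add /xe 97): {"a":56,"gy":98,"uxu":73,"xe":97}
After op 24 (remove /xe): {"a":56,"gy":98,"uxu":73}
After op 25 (remove /gy): {"a":56,"uxu":73}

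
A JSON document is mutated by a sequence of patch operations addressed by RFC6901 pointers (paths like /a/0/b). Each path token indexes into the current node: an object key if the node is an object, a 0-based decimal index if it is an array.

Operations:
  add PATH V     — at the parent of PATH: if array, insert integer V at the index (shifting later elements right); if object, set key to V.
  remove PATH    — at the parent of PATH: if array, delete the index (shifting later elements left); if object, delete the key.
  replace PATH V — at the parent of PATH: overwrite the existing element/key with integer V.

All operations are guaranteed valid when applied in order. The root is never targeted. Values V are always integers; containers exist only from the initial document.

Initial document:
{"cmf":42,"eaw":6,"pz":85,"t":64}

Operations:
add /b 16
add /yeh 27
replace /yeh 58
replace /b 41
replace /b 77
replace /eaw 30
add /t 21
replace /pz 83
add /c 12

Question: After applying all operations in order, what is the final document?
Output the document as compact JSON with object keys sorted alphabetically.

Answer: {"b":77,"c":12,"cmf":42,"eaw":30,"pz":83,"t":21,"yeh":58}

Derivation:
After op 1 (add /b 16): {"b":16,"cmf":42,"eaw":6,"pz":85,"t":64}
After op 2 (add /yeh 27): {"b":16,"cmf":42,"eaw":6,"pz":85,"t":64,"yeh":27}
After op 3 (replace /yeh 58): {"b":16,"cmf":42,"eaw":6,"pz":85,"t":64,"yeh":58}
After op 4 (replace /b 41): {"b":41,"cmf":42,"eaw":6,"pz":85,"t":64,"yeh":58}
After op 5 (replace /b 77): {"b":77,"cmf":42,"eaw":6,"pz":85,"t":64,"yeh":58}
After op 6 (replace /eaw 30): {"b":77,"cmf":42,"eaw":30,"pz":85,"t":64,"yeh":58}
After op 7 (add /t 21): {"b":77,"cmf":42,"eaw":30,"pz":85,"t":21,"yeh":58}
After op 8 (replace /pz 83): {"b":77,"cmf":42,"eaw":30,"pz":83,"t":21,"yeh":58}
After op 9 (add /c 12): {"b":77,"c":12,"cmf":42,"eaw":30,"pz":83,"t":21,"yeh":58}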